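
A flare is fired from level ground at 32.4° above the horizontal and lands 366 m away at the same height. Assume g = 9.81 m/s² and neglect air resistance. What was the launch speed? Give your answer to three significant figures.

On level ground, R = v₀² sin(2θ) / g, so v₀ = √(R g / sin 2θ).
sin(2 × 32.4°) = 0.9048.
v₀ = √(366 × 9.81 / 0.9048) = √3968 = 63.0 m/s.

63.0 m/s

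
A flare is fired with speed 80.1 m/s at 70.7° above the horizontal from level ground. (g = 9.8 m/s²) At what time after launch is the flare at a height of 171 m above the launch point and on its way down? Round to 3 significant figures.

12.7 s

v_y0 = 80.1 sin 70.7° = 75.60 m/s.
Set y = v_y0 t − ½ g t² = 171: 4.900 t² − 75.60 t + 171 = 0.
t = [75.60 ± √(5715 − 3352)] / 9.8 = (75.60 ± 48.61) / 9.8, giving t = 2.75 s or t = 12.7 s.
On the way down corresponds to the larger root: t = 12.7 s.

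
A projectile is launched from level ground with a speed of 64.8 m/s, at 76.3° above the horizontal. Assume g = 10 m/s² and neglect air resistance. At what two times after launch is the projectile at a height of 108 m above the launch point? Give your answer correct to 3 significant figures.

2.05 s and 10.5 s

v_y0 = 64.8 sin 76.3° = 62.96 m/s.
Set y = v_y0 t − ½ g t² = 108: 5.000 t² − 62.96 t + 108 = 0.
t = [62.96 ± √(3964 − 2160)] / 10 = (62.96 ± 42.47) / 10, giving t = 2.05 s or t = 10.5 s.
So the projectile is at 108 m at t = 2.05 s (rising) and t = 10.5 s (falling).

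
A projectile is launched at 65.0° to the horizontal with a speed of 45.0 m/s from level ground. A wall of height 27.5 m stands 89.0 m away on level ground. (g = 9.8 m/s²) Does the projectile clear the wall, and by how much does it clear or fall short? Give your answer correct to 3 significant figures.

Yes — it clears the wall by 56.0 m.

v_x = 45.0 cos 65.0° = 19.02 m/s; v_y0 = 45.0 sin 65.0° = 40.78 m/s.
Time to reach the wall: t = 89.0 / 19.02 = 4.679 s.
Height at that point: y = 40.78×4.679 − 4.900×4.679² = 83.53 m.
That is 83.53 − 27.5 = 56.0 m above the top of the wall, so the projectile clears it.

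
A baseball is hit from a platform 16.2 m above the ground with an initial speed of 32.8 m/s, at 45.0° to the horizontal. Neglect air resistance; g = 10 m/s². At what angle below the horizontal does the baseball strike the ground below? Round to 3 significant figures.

v_x = 32.8 cos 45.0° = 23.19 m/s.
At impact |v_y| = √(v_y0² + 2 g h) = √(23.19² + 2×10×16.2) = 29.36 m/s.
Angle below horizontal = arctan(|v_y| / v_x) = arctan(29.36 / 23.19) = 51.7°.

51.7°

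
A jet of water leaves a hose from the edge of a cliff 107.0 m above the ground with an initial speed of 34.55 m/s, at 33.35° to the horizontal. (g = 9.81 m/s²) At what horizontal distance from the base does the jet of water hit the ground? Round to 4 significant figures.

201.8 m

Components: v_x = 34.55 cos 33.35° = 28.861 m/s, v_y = 34.55 sin 33.35° = 18.994 m/s.
Vertical: 0 = 107.0 + 18.994 t − ½(9.81) t² ⇒ 4.905 t² − 18.994 t − 107.0 = 0.
t = [18.994 + √(360.77 + 2099.3)] / 9.810 = 6.9922 s.
Horizontal: R = v_x · t = 28.861 × 6.9922 = 201.8 m.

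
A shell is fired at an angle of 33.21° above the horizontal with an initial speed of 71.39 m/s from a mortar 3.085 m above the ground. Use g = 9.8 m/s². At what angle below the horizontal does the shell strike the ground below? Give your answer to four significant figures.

33.72°

v_x = 71.39 cos 33.21° = 59.730 m/s.
At impact |v_y| = √(v_y0² + 2 g h) = √(39.101² + 2×9.8×3.085) = 39.867 m/s.
Angle below horizontal = arctan(|v_y| / v_x) = arctan(39.867 / 59.730) = 33.72°.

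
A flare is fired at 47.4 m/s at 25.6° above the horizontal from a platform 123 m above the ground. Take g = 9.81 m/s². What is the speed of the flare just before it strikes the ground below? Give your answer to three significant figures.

68.3 m/s

v_x = 47.4 cos 25.6° = 42.75 m/s is unchanged throughout.
For the vertical component, v_y² = v_y0² + 2 g h = (20.48)² + 2×9.81×123 = 2833, so |v_y| = 53.23 m/s.
Impact speed = √(v_x² + v_y²) = √(1828 + 2833) = 68.3 m/s.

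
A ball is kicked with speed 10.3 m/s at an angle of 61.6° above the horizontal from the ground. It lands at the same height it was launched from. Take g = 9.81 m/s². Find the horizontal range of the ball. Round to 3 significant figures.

9.05 m

Components: v_x = 10.3 cos 61.6° = 4.899 m/s, v_y = 10.3 sin 61.6° = 9.060 m/s.
Time of flight (same landing height): t = 2 v_y / g = 2 × 9.060 / 9.81 = 1.847 s.
Range: R = v_x · t = 4.899 × 1.847 = 9.05 m.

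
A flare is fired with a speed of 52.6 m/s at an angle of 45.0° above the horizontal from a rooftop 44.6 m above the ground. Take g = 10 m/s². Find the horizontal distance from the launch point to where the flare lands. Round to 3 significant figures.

Components: v_x = 52.6 cos 45.0° = 37.19 m/s, v_y = 52.6 sin 45.0° = 37.19 m/s.
Vertical: 0 = 44.6 + 37.19 t − ½(10) t² ⇒ 5.000 t² − 37.19 t − 44.6 = 0.
t = [37.19 + √(1383 + 892.0)] / 10.00 = 8.489 s.
Horizontal: R = v_x · t = 37.19 × 8.489 = 316 m.

316 m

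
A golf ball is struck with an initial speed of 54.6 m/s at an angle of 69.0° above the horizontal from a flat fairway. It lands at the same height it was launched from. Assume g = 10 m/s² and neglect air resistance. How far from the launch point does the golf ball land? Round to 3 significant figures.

For level ground, R = v₀² sin(2θ) / g.
sin(2 × 69.0°) = sin 138.0° = 0.6691.
R = (54.6)² × 0.6691 / 10 = 199 m.

199 m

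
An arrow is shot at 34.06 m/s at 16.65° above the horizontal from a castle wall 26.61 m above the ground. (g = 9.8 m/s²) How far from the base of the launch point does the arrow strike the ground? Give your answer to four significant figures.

115.2 m

Components: v_x = 34.06 cos 16.65° = 32.632 m/s, v_y = 34.06 sin 16.65° = 9.7590 m/s.
Vertical: 0 = 26.61 + 9.7590 t − ½(9.8) t² ⇒ 4.900 t² − 9.7590 t − 26.61 = 0.
t = [9.7590 + √(95.238 + 521.56)] / 9.800 = 3.5300 s.
Horizontal: R = v_x · t = 32.632 × 3.5300 = 115.2 m.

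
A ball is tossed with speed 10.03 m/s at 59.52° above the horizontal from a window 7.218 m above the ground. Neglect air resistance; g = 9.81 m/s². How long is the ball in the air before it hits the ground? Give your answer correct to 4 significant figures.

2.380 s

Vertical component: v_y = 10.03 sin 59.52° = 8.6439 m/s.
Taking up as positive with launch at y = 7.218 m, landing at y = 0: 0 = 7.218 + 8.6439 t − ½(9.81) t².
Solving 4.905 t² − 8.6439 t − 7.218 = 0 gives t = [8.6439 + √(8.6439² + 4·4.905·7.218)] / 9.810 = 2.380 s.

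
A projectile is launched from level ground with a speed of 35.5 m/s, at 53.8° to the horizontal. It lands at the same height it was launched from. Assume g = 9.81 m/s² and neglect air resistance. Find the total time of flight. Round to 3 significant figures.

5.84 s

Vertical component: v_y = 35.5 sin 53.8° = 28.65 m/s.
For a projectile landing at launch height, time of flight is t = 2 v_y / g = 2 × 28.65 / 9.81 = 5.84 s.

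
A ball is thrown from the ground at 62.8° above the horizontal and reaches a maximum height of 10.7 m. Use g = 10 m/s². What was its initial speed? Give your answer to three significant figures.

At maximum height v_y = 0, so (v₀ sin θ)² = 2 g H.
v₀ sin 62.8° = √(2 × 10 × 10.7) = 14.63 m/s.
v₀ = 14.63 / sin 62.8° = 14.63 / 0.8894 = 16.4 m/s.

16.4 m/s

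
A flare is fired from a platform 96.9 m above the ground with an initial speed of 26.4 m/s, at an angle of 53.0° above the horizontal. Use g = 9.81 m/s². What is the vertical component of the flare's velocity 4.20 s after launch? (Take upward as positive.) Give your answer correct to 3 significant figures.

Initial vertical component: v_y0 = 26.4 sin 53.0° = 21.08 m/s.
v_y(t) = v_y0 − g t = 21.08 − 9.81 × 4.20 = -20.1 m/s.

-20.1 m/s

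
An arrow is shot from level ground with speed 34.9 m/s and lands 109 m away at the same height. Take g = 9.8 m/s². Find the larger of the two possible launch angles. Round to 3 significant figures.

Level-ground range: R = v₀² sin(2θ)/g ⇒ sin 2θ = R g / v₀² = 109×9.8/34.9² = 0.8770.
2θ = arcsin(0.8770) = 61.28° or 180° − 61.28° = 118.72°.
So θ = 30.6° or θ = 59.4°.

59.4°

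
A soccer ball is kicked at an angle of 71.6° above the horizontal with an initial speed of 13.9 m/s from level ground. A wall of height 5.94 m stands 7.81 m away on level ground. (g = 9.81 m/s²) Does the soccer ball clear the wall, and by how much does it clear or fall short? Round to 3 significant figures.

Yes — it clears the wall by 2.00 m.

v_x = 13.9 cos 71.6° = 4.388 m/s; v_y0 = 13.9 sin 71.6° = 13.19 m/s.
Time to reach the wall: t = 7.81 / 4.388 = 1.780 s.
Height at that point: y = 13.19×1.780 − 4.905×1.780² = 7.937 m.
That is 7.937 − 5.94 = 2.00 m above the top of the wall, so the soccer ball clears it.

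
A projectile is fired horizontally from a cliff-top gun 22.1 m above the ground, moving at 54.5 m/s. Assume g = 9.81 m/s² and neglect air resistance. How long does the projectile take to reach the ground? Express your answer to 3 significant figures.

2.12 s

The horizontal speed doesn't affect the fall. With v_y0 = 0, h = ½ g t².
t = √(2 × 22.1 / 9.81) = √4.506 = 2.12 s.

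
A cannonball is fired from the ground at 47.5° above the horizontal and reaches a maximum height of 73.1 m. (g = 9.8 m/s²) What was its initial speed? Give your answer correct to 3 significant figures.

At maximum height v_y = 0, so (v₀ sin θ)² = 2 g H.
v₀ sin 47.5° = √(2 × 9.8 × 73.1) = 37.85 m/s.
v₀ = 37.85 / sin 47.5° = 37.85 / 0.7373 = 51.3 m/s.

51.3 m/s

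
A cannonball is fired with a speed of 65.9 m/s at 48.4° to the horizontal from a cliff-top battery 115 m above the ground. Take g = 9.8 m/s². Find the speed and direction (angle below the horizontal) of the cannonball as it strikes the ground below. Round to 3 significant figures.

v_x = 65.9 cos 48.4° = 43.75 m/s (constant).
|v_y| at impact = √((49.28)² + 2×9.8×115) = 68.43 m/s.
Speed = √(43.75² + 68.43²) = 81.2 m/s; angle = arctan(68.43/43.75) = 57.4° below horizontal.

81.2 m/s at 57.4° below the horizontal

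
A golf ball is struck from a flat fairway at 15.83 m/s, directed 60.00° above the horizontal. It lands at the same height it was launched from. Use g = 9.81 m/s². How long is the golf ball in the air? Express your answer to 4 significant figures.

2.795 s

Vertical component: v_y = 15.83 sin 60.00° = 13.709 m/s.
For a projectile landing at launch height, time of flight is t = 2 v_y / g = 2 × 13.709 / 9.81 = 2.795 s.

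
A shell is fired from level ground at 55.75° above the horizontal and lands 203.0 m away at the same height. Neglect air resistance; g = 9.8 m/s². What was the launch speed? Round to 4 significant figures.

46.24 m/s

On level ground, R = v₀² sin(2θ) / g, so v₀ = √(R g / sin 2θ).
sin(2 × 55.75°) = 0.9304.
v₀ = √(203.0 × 9.8 / 0.9304) = √2138.2 = 46.24 m/s.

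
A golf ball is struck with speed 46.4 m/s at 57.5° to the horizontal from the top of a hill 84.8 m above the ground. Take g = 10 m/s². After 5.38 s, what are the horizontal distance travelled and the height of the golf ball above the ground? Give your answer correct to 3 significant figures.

v_x = 46.4 cos 57.5° = 24.93 m/s; v_y0 = 46.4 sin 57.5° = 39.13 m/s.
x = v_x t = 24.93 × 5.38 = 134 m.
y = 84.8 + v_y0 t − ½ g t² = 151 m.

x = 134 m, y = 151 m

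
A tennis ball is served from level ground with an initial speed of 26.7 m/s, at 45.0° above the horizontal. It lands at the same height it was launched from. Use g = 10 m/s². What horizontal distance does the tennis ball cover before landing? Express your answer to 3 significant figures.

71.3 m

For level ground, R = v₀² sin(2θ) / g.
sin(2 × 45.0°) = sin 90.00° = 1.000.
R = (26.7)² × 1.000 / 10 = 71.3 m.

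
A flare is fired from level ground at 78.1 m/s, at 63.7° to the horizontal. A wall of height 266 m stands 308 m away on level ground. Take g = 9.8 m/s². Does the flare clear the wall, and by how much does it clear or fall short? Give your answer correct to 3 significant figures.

v_x = 78.1 cos 63.7° = 34.60 m/s; v_y0 = 78.1 sin 63.7° = 70.02 m/s.
Time to reach the wall: t = 308 / 34.60 = 8.902 s.
Height at that point: y = 70.02×8.902 − 4.900×8.902² = 235.0 m.
That is 266 − 235.0 = 31.0 m below the top of the wall, so the flare does not clear it.

No — it falls 31.0 m short of clearing the wall.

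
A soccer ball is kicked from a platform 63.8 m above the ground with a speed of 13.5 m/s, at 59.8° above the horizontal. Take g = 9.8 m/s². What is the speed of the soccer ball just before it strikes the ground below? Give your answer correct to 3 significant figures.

v_x = 13.5 cos 59.8° = 6.791 m/s is unchanged throughout.
For the vertical component, v_y² = v_y0² + 2 g h = (11.67)² + 2×9.8×63.8 = 1387, so |v_y| = 37.24 m/s.
Impact speed = √(v_x² + v_y²) = √(46.12 + 1387) = 37.9 m/s.

37.9 m/s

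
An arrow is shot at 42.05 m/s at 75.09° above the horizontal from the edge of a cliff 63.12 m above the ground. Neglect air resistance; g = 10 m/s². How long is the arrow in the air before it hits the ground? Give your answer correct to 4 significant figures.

9.461 s

Vertical component: v_y = 42.05 sin 75.09° = 40.634 m/s.
Taking up as positive with launch at y = 63.12 m, landing at y = 0: 0 = 63.12 + 40.634 t − ½(10) t².
Solving 5.000 t² − 40.634 t − 63.12 = 0 gives t = [40.634 + √(40.634² + 4·5.000·63.12)] / 10.00 = 9.461 s.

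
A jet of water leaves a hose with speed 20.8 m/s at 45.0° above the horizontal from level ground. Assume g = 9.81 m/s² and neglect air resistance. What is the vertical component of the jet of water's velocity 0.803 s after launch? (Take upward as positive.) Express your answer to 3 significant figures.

Initial vertical component: v_y0 = 20.8 sin 45.0° = 14.71 m/s.
v_y(t) = v_y0 − g t = 14.71 − 9.81 × 0.803 = 6.83 m/s.

6.83 m/s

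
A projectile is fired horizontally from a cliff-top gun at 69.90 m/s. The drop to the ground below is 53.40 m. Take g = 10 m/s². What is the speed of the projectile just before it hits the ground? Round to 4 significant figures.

Fall time: t = √(2 × 53.40 / 10) = 3.2680 s.
At impact: v_x = 69.90 m/s (unchanged), v_y = g t = 10 × 3.2680 = 32.680 m/s.
Speed = √(v_x² + v_y²) = √(4886.0 + 1068.0) = 77.16 m/s.

77.16 m/s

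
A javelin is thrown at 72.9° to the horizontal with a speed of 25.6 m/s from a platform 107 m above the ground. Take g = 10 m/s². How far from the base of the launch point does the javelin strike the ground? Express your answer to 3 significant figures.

Components: v_x = 25.6 cos 72.9° = 7.527 m/s, v_y = 25.6 sin 72.9° = 24.47 m/s.
Vertical: 0 = 107 + 24.47 t − ½(10) t² ⇒ 5.000 t² − 24.47 t − 107 = 0.
t = [24.47 + √(598.8 + 2140)] / 10.00 = 7.680 s.
Horizontal: R = v_x · t = 7.527 × 7.680 = 57.8 m.

57.8 m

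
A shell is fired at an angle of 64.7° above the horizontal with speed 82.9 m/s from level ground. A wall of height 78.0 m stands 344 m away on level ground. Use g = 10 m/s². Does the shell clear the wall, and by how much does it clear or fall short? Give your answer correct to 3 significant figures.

Yes — it clears the wall by 178 m.

v_x = 82.9 cos 64.7° = 35.43 m/s; v_y0 = 82.9 sin 64.7° = 74.95 m/s.
Time to reach the wall: t = 344 / 35.43 = 9.709 s.
Height at that point: y = 74.95×9.709 − 5.000×9.709² = 256.4 m.
That is 256.4 − 78.0 = 178 m above the top of the wall, so the shell clears it.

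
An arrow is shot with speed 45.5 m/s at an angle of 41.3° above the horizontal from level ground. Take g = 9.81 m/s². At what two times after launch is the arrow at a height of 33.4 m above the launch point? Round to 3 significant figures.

1.46 s and 4.66 s

v_y0 = 45.5 sin 41.3° = 30.03 m/s.
Set y = v_y0 t − ½ g t² = 33.4: 4.905 t² − 30.03 t + 33.4 = 0.
t = [30.03 ± √(901.8 − 655.3)] / 9.81 = (30.03 ± 15.70) / 9.81, giving t = 1.46 s or t = 4.66 s.
So the arrow is at 33.4 m at t = 1.46 s (rising) and t = 4.66 s (falling).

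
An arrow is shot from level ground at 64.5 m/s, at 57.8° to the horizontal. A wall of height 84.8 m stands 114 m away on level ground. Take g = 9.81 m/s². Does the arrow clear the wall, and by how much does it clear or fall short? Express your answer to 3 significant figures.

v_x = 64.5 cos 57.8° = 34.37 m/s; v_y0 = 64.5 sin 57.8° = 54.58 m/s.
Time to reach the wall: t = 114 / 34.37 = 3.317 s.
Height at that point: y = 54.58×3.317 − 4.905×3.317² = 127.1 m.
That is 127.1 − 84.8 = 42.3 m above the top of the wall, so the arrow clears it.

Yes — it clears the wall by 42.3 m.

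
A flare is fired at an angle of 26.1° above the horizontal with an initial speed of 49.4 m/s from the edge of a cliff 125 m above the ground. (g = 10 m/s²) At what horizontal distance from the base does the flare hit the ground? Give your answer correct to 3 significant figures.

Components: v_x = 49.4 cos 26.1° = 44.36 m/s, v_y = 49.4 sin 26.1° = 21.73 m/s.
Vertical: 0 = 125 + 21.73 t − ½(10) t² ⇒ 5.000 t² − 21.73 t − 125 = 0.
t = [21.73 + √(472.2 + 2500)] / 10.00 = 7.625 s.
Horizontal: R = v_x · t = 44.36 × 7.625 = 338 m.

338 m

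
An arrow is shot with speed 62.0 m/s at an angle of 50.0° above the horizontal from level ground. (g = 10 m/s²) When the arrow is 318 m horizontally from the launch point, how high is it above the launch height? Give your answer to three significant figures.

v_x = 62.0 cos 50.0° = 39.85 m/s, v_y0 = 62.0 sin 50.0° = 47.49 m/s.
Time to reach x = 318 m: t = x / v_x = 318 / 39.85 = 7.980 s.
y = v_y0 t − ½ g t² = 47.49×7.980 − 5.000×7.980² = 60.6 m.

60.6 m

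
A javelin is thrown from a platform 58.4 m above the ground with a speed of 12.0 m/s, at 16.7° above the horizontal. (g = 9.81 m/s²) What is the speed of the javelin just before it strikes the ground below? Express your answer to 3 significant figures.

v_x = 12.0 cos 16.7° = 11.49 m/s is unchanged throughout.
For the vertical component, v_y² = v_y0² + 2 g h = (3.448)² + 2×9.81×58.4 = 1158, so |v_y| = 34.03 m/s.
Impact speed = √(v_x² + v_y²) = √(132.0 + 1158) = 35.9 m/s.

35.9 m/s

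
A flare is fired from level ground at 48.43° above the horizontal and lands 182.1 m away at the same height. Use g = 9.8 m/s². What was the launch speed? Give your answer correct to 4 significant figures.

On level ground, R = v₀² sin(2θ) / g, so v₀ = √(R g / sin 2θ).
sin(2 × 48.43°) = 0.9928.
v₀ = √(182.1 × 9.8 / 0.9928) = √1797.5 = 42.40 m/s.

42.40 m/s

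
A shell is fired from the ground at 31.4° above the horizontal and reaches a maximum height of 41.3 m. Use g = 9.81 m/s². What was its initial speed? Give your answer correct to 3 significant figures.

At maximum height v_y = 0, so (v₀ sin θ)² = 2 g H.
v₀ sin 31.4° = √(2 × 9.81 × 41.3) = 28.47 m/s.
v₀ = 28.47 / sin 31.4° = 28.47 / 0.5210 = 54.6 m/s.

54.6 m/s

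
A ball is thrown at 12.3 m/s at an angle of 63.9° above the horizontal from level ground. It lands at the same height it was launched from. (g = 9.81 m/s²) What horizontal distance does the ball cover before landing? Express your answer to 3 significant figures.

12.2 m

Components: v_x = 12.3 cos 63.9° = 5.411 m/s, v_y = 12.3 sin 63.9° = 11.05 m/s.
Time of flight (same landing height): t = 2 v_y / g = 2 × 11.05 / 9.81 = 2.253 s.
Range: R = v_x · t = 5.411 × 2.253 = 12.2 m.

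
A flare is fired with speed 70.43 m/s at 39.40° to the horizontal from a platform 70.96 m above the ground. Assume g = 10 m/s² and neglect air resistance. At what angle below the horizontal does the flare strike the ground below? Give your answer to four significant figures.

47.05°

v_x = 70.43 cos 39.40° = 54.424 m/s.
At impact |v_y| = √(v_y0² + 2 g h) = √(44.704² + 2×10×70.96) = 58.461 m/s.
Angle below horizontal = arctan(|v_y| / v_x) = arctan(58.461 / 54.424) = 47.05°.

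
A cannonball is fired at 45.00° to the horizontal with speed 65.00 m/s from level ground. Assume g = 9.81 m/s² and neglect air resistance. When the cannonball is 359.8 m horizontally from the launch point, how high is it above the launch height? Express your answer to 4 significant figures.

v_x = 65.00 cos 45.00° = 45.962 m/s, v_y0 = 65.00 sin 45.00° = 45.962 m/s.
Time to reach x = 359.8 m: t = x / v_x = 359.8 / 45.962 = 7.8282 s.
y = v_y0 t − ½ g t² = 45.962×7.8282 − 4.905×7.8282² = 59.22 m.

59.22 m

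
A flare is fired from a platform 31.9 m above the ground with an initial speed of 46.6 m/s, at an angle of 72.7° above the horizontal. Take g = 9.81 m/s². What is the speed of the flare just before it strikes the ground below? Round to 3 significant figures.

v_x = 46.6 cos 72.7° = 13.86 m/s is unchanged throughout.
For the vertical component, v_y² = v_y0² + 2 g h = (44.49)² + 2×9.81×31.9 = 2605, so |v_y| = 51.04 m/s.
Impact speed = √(v_x² + v_y²) = √(192.1 + 2605) = 52.9 m/s.

52.9 m/s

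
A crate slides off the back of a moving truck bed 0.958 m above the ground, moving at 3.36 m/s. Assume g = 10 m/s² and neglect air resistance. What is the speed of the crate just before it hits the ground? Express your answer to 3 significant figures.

5.52 m/s

Fall time: t = √(2 × 0.958 / 10) = 0.4377 s.
At impact: v_x = 3.36 m/s (unchanged), v_y = g t = 10 × 0.4377 = 4.377 m/s.
Speed = √(v_x² + v_y²) = √(11.29 + 19.16) = 5.52 m/s.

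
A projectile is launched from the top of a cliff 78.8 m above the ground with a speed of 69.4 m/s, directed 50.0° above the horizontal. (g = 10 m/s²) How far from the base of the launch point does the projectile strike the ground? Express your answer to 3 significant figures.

Components: v_x = 69.4 cos 50.0° = 44.61 m/s, v_y = 69.4 sin 50.0° = 53.16 m/s.
Vertical: 0 = 78.8 + 53.16 t − ½(10) t² ⇒ 5.000 t² − 53.16 t − 78.8 = 0.
t = [53.16 + √(2826 + 1576)] / 10.00 = 11.95 s.
Horizontal: R = v_x · t = 44.61 × 11.95 = 533 m.

533 m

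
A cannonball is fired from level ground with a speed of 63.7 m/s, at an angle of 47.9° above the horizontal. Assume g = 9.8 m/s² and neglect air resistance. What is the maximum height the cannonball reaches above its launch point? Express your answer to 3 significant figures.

Vertical component of launch velocity: v_y = 63.7 sin 47.9° = 47.26 m/s.
At the highest point the vertical velocity is zero, so v_y² = 2 g h_max.
h_max = (47.26)² / (2 × 9.8) = 2234 / 19.60 = 114 m.

114 m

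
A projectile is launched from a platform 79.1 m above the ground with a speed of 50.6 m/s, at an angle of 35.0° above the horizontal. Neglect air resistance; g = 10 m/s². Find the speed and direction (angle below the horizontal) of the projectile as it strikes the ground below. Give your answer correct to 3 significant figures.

64.4 m/s at 49.9° below the horizontal

v_x = 50.6 cos 35.0° = 41.45 m/s (constant).
|v_y| at impact = √((29.02)² + 2×10×79.1) = 49.24 m/s.
Speed = √(41.45² + 49.24²) = 64.4 m/s; angle = arctan(49.24/41.45) = 49.9° below horizontal.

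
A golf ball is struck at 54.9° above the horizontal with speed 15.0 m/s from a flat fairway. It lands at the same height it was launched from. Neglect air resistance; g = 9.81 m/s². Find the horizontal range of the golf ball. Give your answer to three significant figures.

Components: v_x = 15.0 cos 54.9° = 8.625 m/s, v_y = 15.0 sin 54.9° = 12.27 m/s.
Time of flight (same landing height): t = 2 v_y / g = 2 × 12.27 / 9.81 = 2.502 s.
Range: R = v_x · t = 8.625 × 2.502 = 21.6 m.

21.6 m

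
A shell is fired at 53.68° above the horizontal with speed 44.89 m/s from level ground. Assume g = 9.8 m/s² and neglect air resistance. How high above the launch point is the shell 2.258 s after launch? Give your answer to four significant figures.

v_y0 = 44.89 sin 53.68° = 36.169 m/s.
y(t) = v_y0 t − ½ g t² = 36.169×2.258 − 4.900×2.258² = 56.69 m.

56.69 m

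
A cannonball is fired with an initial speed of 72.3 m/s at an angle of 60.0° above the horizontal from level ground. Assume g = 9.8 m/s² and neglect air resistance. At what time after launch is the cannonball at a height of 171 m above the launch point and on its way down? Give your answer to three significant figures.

8.82 s

v_y0 = 72.3 sin 60.0° = 62.61 m/s.
Set y = v_y0 t − ½ g t² = 171: 4.900 t² − 62.61 t + 171 = 0.
t = [62.61 ± √(3920 − 3352)] / 9.8 = (62.61 ± 23.83) / 9.8, giving t = 3.96 s or t = 8.82 s.
On the way down corresponds to the larger root: t = 8.82 s.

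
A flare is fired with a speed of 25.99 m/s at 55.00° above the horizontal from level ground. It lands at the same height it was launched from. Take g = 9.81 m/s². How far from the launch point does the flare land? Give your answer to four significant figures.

Components: v_x = 25.99 cos 55.00° = 14.907 m/s, v_y = 25.99 sin 55.00° = 21.290 m/s.
Time of flight (same landing height): t = 2 v_y / g = 2 × 21.290 / 9.81 = 4.3405 s.
Range: R = v_x · t = 14.907 × 4.3405 = 64.70 m.

64.70 m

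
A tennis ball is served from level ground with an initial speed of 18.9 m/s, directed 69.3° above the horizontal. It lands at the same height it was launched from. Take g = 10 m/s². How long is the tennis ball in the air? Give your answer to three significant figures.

Vertical component: v_y = 18.9 sin 69.3° = 17.68 m/s.
For a projectile landing at launch height, time of flight is t = 2 v_y / g = 2 × 17.68 / 10 = 3.54 s.

3.54 s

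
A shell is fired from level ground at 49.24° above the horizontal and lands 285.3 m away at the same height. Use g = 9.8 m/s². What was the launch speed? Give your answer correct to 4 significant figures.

On level ground, R = v₀² sin(2θ) / g, so v₀ = √(R g / sin 2θ).
sin(2 × 49.24°) = 0.9891.
v₀ = √(285.3 × 9.8 / 0.9891) = √2826.8 = 53.17 m/s.

53.17 m/s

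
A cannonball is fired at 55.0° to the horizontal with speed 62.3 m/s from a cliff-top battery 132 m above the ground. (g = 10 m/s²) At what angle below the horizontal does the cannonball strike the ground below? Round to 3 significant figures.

63.7°

v_x = 62.3 cos 55.0° = 35.73 m/s.
At impact |v_y| = √(v_y0² + 2 g h) = √(51.03² + 2×10×132) = 72.42 m/s.
Angle below horizontal = arctan(|v_y| / v_x) = arctan(72.42 / 35.73) = 63.7°.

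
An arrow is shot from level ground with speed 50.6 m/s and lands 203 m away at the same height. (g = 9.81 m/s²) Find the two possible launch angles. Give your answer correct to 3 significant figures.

Level-ground range: R = v₀² sin(2θ)/g ⇒ sin 2θ = R g / v₀² = 203×9.81/50.6² = 0.7778.
2θ = arcsin(0.7778) = 51.06° or 180° − 51.06° = 128.94°.
So θ = 25.5° or θ = 64.5°.

25.5° and 64.5°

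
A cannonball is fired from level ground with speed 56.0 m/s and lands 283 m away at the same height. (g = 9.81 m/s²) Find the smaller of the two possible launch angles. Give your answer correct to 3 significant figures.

31.1°

Level-ground range: R = v₀² sin(2θ)/g ⇒ sin 2θ = R g / v₀² = 283×9.81/56.0² = 0.8853.
2θ = arcsin(0.8853) = 62.29° or 180° − 62.29° = 117.71°.
So θ = 31.1° or θ = 58.9°.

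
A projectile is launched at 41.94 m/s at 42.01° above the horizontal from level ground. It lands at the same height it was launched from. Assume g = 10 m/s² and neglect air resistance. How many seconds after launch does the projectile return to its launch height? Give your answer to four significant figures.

5.614 s

Vertical component: v_y = 41.94 sin 42.01° = 28.069 m/s.
For a projectile landing at launch height, time of flight is t = 2 v_y / g = 2 × 28.069 / 10 = 5.614 s.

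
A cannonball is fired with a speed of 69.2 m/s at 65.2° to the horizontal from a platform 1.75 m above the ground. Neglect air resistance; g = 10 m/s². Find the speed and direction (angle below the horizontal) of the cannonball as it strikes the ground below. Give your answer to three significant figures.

v_x = 69.2 cos 65.2° = 29.03 m/s (constant).
|v_y| at impact = √((62.82)² + 2×10×1.75) = 63.10 m/s.
Speed = √(29.03² + 63.10²) = 69.5 m/s; angle = arctan(63.10/29.03) = 65.3° below horizontal.

69.5 m/s at 65.3° below the horizontal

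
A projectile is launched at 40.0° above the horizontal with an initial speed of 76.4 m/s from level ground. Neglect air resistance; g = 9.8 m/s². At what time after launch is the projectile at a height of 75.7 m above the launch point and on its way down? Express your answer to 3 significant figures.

8.12 s

v_y0 = 76.4 sin 40.0° = 49.11 m/s.
Set y = v_y0 t − ½ g t² = 75.7: 4.900 t² − 49.11 t + 75.7 = 0.
t = [49.11 ± √(2412 − 1484)] / 9.8 = (49.11 ± 30.46) / 9.8, giving t = 1.90 s or t = 8.12 s.
On the way down corresponds to the larger root: t = 8.12 s.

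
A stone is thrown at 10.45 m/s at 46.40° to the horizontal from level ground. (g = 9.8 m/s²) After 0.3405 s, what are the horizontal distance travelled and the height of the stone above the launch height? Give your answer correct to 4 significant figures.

x = 2.454 m, y = 2.009 m

v_x = 10.45 cos 46.40° = 7.2065 m/s; v_y0 = 10.45 sin 46.40° = 7.5676 m/s.
x = v_x t = 7.2065 × 0.3405 = 2.454 m.
y = v_y0 t − ½ g t² = 7.5676×0.3405 − 4.900×0.3405² = 2.009 m.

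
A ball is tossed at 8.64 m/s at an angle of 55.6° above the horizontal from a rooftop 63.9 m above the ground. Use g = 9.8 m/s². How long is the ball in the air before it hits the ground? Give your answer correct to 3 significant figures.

Vertical component: v_y = 8.64 sin 55.6° = 7.129 m/s.
Taking up as positive with launch at y = 63.9 m, landing at y = 0: 0 = 63.9 + 7.129 t − ½(9.8) t².
Solving 4.900 t² − 7.129 t − 63.9 = 0 gives t = [7.129 + √(7.129² + 4·4.900·63.9)] / 9.800 = 4.41 s.

4.41 s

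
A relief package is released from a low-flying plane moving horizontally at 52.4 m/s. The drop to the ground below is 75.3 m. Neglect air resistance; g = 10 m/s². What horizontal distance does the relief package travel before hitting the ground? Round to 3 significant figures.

203 m

Initial vertical velocity is zero, so the fall time comes from h = ½ g t²: t = √(2 × 75.3 / 10) = 3.881 s.
Horizontal motion is uniform at 52.4 m/s, so x = 52.4 × 3.881 = 203 m.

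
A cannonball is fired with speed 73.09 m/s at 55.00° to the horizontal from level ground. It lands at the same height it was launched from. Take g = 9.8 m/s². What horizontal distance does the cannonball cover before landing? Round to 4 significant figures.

For level ground, R = v₀² sin(2θ) / g.
sin(2 × 55.00°) = sin 110.00° = 0.9397.
R = (73.09)² × 0.9397 / 9.8 = 512.2 m.

512.2 m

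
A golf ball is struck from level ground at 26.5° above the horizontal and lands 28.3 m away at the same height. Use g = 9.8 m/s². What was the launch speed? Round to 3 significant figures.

18.6 m/s

On level ground, R = v₀² sin(2θ) / g, so v₀ = √(R g / sin 2θ).
sin(2 × 26.5°) = 0.7986.
v₀ = √(28.3 × 9.8 / 0.7986) = √347.3 = 18.6 m/s.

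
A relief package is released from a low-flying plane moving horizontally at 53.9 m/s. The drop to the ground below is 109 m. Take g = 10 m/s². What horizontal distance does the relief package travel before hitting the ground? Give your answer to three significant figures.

Initial vertical velocity is zero, so the fall time comes from h = ½ g t²: t = √(2 × 109 / 10) = 4.669 s.
Horizontal motion is uniform at 53.9 m/s, so x = 53.9 × 4.669 = 252 m.

252 m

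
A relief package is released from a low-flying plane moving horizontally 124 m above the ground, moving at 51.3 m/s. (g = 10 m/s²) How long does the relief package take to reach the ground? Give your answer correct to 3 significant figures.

4.98 s

The horizontal speed doesn't affect the fall. With v_y0 = 0, h = ½ g t².
t = √(2 × 124 / 10) = √24.80 = 4.98 s.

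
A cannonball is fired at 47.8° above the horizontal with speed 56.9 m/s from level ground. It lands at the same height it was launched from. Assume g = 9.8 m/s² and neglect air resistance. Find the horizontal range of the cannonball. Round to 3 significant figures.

Components: v_x = 56.9 cos 47.8° = 38.22 m/s, v_y = 56.9 sin 47.8° = 42.15 m/s.
Time of flight (same landing height): t = 2 v_y / g = 2 × 42.15 / 9.8 = 8.602 s.
Range: R = v_x · t = 38.22 × 8.602 = 329 m.

329 m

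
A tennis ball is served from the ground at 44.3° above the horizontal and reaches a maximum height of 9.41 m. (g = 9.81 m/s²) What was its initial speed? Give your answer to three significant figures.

19.5 m/s

At maximum height v_y = 0, so (v₀ sin θ)² = 2 g H.
v₀ sin 44.3° = √(2 × 9.81 × 9.41) = 13.59 m/s.
v₀ = 13.59 / sin 44.3° = 13.59 / 0.6984 = 19.5 m/s.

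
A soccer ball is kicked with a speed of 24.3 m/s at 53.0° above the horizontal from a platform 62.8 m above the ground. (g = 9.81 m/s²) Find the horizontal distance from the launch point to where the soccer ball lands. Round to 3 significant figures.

Components: v_x = 24.3 cos 53.0° = 14.62 m/s, v_y = 24.3 sin 53.0° = 19.41 m/s.
Vertical: 0 = 62.8 + 19.41 t − ½(9.81) t² ⇒ 4.905 t² − 19.41 t − 62.8 = 0.
t = [19.41 + √(376.7 + 1232)] / 9.810 = 6.067 s.
Horizontal: R = v_x · t = 14.62 × 6.067 = 88.7 m.

88.7 m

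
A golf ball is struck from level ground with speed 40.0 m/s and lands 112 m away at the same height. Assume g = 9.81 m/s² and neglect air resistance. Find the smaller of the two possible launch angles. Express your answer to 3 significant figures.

Level-ground range: R = v₀² sin(2θ)/g ⇒ sin 2θ = R g / v₀² = 112×9.81/40.0² = 0.6867.
2θ = arcsin(0.6867) = 43.37° or 180° − 43.37° = 136.63°.
So θ = 21.7° or θ = 68.3°.

21.7°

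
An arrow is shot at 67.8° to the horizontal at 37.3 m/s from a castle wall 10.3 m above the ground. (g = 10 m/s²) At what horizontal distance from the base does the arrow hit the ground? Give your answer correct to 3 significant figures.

Components: v_x = 37.3 cos 67.8° = 14.09 m/s, v_y = 37.3 sin 67.8° = 34.53 m/s.
Vertical: 0 = 10.3 + 34.53 t − ½(10) t² ⇒ 5.000 t² − 34.53 t − 10.3 = 0.
t = [34.53 + √(1192 + 206.0)] / 10.00 = 7.192 s.
Horizontal: R = v_x · t = 14.09 × 7.192 = 101 m.

101 m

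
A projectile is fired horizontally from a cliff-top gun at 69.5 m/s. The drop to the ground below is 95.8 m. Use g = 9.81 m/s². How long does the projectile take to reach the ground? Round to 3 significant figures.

4.42 s

The horizontal speed doesn't affect the fall. With v_y0 = 0, h = ½ g t².
t = √(2 × 95.8 / 9.81) = √19.53 = 4.42 s.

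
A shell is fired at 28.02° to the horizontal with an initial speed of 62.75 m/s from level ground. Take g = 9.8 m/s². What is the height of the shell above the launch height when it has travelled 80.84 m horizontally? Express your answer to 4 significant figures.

v_x = 62.75 cos 28.02° = 55.395 m/s, v_y0 = 62.75 sin 28.02° = 29.479 m/s.
Time to reach x = 80.84 m: t = x / v_x = 80.84 / 55.395 = 1.4593 s.
y = v_y0 t − ½ g t² = 29.479×1.4593 − 4.900×1.4593² = 32.58 m.

32.58 m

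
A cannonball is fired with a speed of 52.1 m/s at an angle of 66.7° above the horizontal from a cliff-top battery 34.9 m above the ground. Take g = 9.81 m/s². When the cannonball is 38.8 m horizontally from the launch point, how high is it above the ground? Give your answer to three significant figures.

108 m

v_x = 52.1 cos 66.7° = 20.61 m/s, v_y0 = 52.1 sin 66.7° = 47.85 m/s.
Time to reach x = 38.8 m: t = x / v_x = 38.8 / 20.61 = 1.883 s.
y = 34.9 + v_y0 t − ½ g t² = 34.9 + 47.85×1.883 − 4.905×1.883² = 108 m.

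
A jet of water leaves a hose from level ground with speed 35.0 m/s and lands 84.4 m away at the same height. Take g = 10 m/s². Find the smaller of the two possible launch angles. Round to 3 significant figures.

Level-ground range: R = v₀² sin(2θ)/g ⇒ sin 2θ = R g / v₀² = 84.4×10/35.0² = 0.6890.
2θ = arcsin(0.6890) = 43.55° or 180° − 43.55° = 136.45°.
So θ = 21.8° or θ = 68.2°.

21.8°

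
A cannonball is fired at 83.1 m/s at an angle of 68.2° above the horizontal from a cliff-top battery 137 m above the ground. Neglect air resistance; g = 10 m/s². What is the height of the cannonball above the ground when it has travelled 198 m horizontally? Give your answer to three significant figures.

426 m

v_x = 83.1 cos 68.2° = 30.86 m/s, v_y0 = 83.1 sin 68.2° = 77.16 m/s.
Time to reach x = 198 m: t = x / v_x = 198 / 30.86 = 6.416 s.
y = 137 + v_y0 t − ½ g t² = 137 + 77.16×6.416 − 5.000×6.416² = 426 m.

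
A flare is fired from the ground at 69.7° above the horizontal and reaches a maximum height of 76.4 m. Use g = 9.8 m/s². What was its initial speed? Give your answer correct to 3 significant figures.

At maximum height v_y = 0, so (v₀ sin θ)² = 2 g H.
v₀ sin 69.7° = √(2 × 9.8 × 76.4) = 38.70 m/s.
v₀ = 38.70 / sin 69.7° = 38.70 / 0.9379 = 41.3 m/s.

41.3 m/s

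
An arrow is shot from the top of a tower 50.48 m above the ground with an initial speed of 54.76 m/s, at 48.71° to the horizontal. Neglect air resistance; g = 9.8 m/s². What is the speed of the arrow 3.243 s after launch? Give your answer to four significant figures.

37.33 m/s

v_x = 54.76 cos 48.71° = 36.135 m/s (constant).
v_y(t) = 54.76 sin 48.71° − g t = 41.146 − 9.8 × 3.243 = 9.3646 m/s.
Speed = √(v_x² + v_y²) = √(1305.7 + 87.696) = 37.33 m/s.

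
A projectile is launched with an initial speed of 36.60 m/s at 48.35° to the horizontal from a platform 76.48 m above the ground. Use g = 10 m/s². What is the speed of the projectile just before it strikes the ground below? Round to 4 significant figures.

53.56 m/s

v_x = 36.60 cos 48.35° = 24.324 m/s is unchanged throughout.
For the vertical component, v_y² = v_y0² + 2 g h = (27.348)² + 2×10×76.48 = 2277.5, so |v_y| = 47.723 m/s.
Impact speed = √(v_x² + v_y²) = √(591.66 + 2277.5) = 53.56 m/s.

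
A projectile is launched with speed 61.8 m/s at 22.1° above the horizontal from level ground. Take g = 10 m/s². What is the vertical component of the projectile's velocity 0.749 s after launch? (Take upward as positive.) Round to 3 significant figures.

15.8 m/s

Initial vertical component: v_y0 = 61.8 sin 22.1° = 23.25 m/s.
v_y(t) = v_y0 − g t = 23.25 − 10 × 0.749 = 15.8 m/s.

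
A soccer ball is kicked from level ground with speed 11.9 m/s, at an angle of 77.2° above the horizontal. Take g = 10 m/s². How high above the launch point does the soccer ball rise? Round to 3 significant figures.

6.73 m

Vertical component of launch velocity: v_y = 11.9 sin 77.2° = 11.60 m/s.
At the highest point the vertical velocity is zero, so v_y² = 2 g h_max.
h_max = (11.60)² / (2 × 10) = 134.6 / 20.00 = 6.73 m.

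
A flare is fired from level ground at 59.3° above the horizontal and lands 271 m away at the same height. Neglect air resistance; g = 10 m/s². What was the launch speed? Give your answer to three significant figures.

On level ground, R = v₀² sin(2θ) / g, so v₀ = √(R g / sin 2θ).
sin(2 × 59.3°) = 0.8780.
v₀ = √(271 × 10 / 0.8780) = √3087 = 55.6 m/s.

55.6 m/s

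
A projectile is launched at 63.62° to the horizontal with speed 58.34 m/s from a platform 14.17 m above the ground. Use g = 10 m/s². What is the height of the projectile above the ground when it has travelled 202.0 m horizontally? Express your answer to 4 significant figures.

117.8 m

v_x = 58.34 cos 63.62° = 25.922 m/s, v_y0 = 58.34 sin 63.62° = 52.265 m/s.
Time to reach x = 202.0 m: t = x / v_x = 202.0 / 25.922 = 7.7926 s.
y = 14.17 + v_y0 t − ½ g t² = 14.17 + 52.265×7.7926 − 5.000×7.7926² = 117.8 m.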